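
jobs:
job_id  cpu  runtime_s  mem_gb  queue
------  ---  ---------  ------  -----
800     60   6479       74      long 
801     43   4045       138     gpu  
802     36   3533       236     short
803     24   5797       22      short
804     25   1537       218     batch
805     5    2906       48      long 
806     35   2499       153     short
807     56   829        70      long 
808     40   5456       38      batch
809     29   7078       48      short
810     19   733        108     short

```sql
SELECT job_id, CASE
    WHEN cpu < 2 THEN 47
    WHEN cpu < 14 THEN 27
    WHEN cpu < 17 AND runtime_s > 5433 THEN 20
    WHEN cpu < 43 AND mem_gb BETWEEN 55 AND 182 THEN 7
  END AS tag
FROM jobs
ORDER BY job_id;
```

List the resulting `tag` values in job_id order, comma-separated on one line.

NULL, NULL, NULL, NULL, NULL, 27, 7, NULL, NULL, NULL, 7

job_id=800: (no match → NULL) → NULL
job_id=801: (no match → NULL) → NULL
job_id=802: (no match → NULL) → NULL
job_id=803: (no match → NULL) → NULL
job_id=804: (no match → NULL) → NULL
job_id=805: cpu < 14 → 27
job_id=806: cpu < 43 AND mem_gb BETWEEN 55 AND 182 → 7
job_id=807: (no match → NULL) → NULL
job_id=808: (no match → NULL) → NULL
job_id=809: (no match → NULL) → NULL
job_id=810: cpu < 43 AND mem_gb BETWEEN 55 AND 182 → 7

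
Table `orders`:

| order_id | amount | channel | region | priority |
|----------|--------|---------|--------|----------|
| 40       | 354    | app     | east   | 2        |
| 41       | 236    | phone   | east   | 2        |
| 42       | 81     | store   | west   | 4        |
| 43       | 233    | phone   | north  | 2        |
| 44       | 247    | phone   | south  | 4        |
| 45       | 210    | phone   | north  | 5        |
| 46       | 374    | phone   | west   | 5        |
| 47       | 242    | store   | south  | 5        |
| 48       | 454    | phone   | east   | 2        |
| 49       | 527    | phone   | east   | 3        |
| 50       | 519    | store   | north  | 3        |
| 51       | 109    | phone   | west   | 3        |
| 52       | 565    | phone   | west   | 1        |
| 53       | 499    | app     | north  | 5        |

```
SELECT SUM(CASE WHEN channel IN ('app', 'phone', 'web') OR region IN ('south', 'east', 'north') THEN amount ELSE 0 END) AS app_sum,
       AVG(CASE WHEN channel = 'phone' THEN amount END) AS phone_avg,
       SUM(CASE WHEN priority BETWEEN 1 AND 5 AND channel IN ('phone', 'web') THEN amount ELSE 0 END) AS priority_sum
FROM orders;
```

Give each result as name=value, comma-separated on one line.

app_sum=4569, phone_avg=328.3333333333, priority_sum=2955

[app_sum: channel IN ('app', 'phone', 'web') OR region IN ('south', 'east', 'north')]
order_id=40: ✓ → 354
order_id=41: ✓ → 236
order_id=42: ✗
order_id=43: ✓ → 233
order_id=44: ✓ → 247
order_id=45: ✓ → 210
order_id=46: ✓ → 374
order_id=47: ✓ → 242
order_id=48: ✓ → 454
order_id=49: ✓ → 527
order_id=50: ✓ → 519
order_id=51: ✓ → 109
order_id=52: ✓ → 565
order_id=53: ✓ → 499
app_sum = 354 + 236 + 233 + 247 + 210 + 374 + 242 + 454 + 527 + 519 + 109 + 565 + 499 = 4569
—
[phone_avg: channel = 'phone']
order_id=40: ✗
order_id=41: ✓ → 236
order_id=42: ✗
order_id=43: ✓ → 233
order_id=44: ✓ → 247
order_id=45: ✓ → 210
order_id=46: ✓ → 374
order_id=47: ✗
order_id=48: ✓ → 454
order_id=49: ✓ → 527
order_id=50: ✗
order_id=51: ✓ → 109
order_id=52: ✓ → 565
order_id=53: ✗
phone_avg = (236 + 233 + 247 + 210 + 374 + 454 + 527 + 109 + 565) / 9 = 328.3333333333
—
[priority_sum: priority BETWEEN 1 AND 5 AND channel IN ('phone', 'web')]
order_id=40: ✗
order_id=41: ✓ → 236
order_id=42: ✗
order_id=43: ✓ → 233
order_id=44: ✓ → 247
order_id=45: ✓ → 210
order_id=46: ✓ → 374
order_id=47: ✗
order_id=48: ✓ → 454
order_id=49: ✓ → 527
order_id=50: ✗
order_id=51: ✓ → 109
order_id=52: ✓ → 565
order_id=53: ✗
priority_sum = 236 + 233 + 247 + 210 + 374 + 454 + 527 + 109 + 565 = 2955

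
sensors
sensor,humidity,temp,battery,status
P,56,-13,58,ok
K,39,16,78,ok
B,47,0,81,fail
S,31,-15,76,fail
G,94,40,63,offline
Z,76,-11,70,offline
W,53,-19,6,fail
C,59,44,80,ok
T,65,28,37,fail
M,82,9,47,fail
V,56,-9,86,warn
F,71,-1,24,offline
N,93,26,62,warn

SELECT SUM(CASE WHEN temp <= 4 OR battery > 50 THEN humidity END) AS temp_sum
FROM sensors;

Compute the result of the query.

sensor=P: ✓ → 56
sensor=K: ✓ → 39
sensor=B: ✓ → 47
sensor=S: ✓ → 31
sensor=G: ✓ → 94
sensor=Z: ✓ → 76
sensor=W: ✓ → 53
sensor=C: ✓ → 59
sensor=T: ✗
sensor=M: ✗
sensor=V: ✓ → 56
sensor=F: ✓ → 71
sensor=N: ✓ → 93
temp_sum = 56 + 39 + 47 + 31 + 94 + 76 + 53 + 59 + 56 + 71 + 93 = 675

675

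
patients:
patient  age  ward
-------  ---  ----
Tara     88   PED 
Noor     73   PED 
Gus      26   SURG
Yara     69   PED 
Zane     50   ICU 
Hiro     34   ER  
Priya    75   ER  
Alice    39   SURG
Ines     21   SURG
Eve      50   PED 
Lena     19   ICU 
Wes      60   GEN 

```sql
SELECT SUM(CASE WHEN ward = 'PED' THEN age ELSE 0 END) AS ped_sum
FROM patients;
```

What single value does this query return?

patient=Tara: ✓ → 88
patient=Noor: ✓ → 73
patient=Gus: ✗
patient=Yara: ✓ → 69
patient=Zane: ✗
patient=Hiro: ✗
patient=Priya: ✗
patient=Alice: ✗
patient=Ines: ✗
patient=Eve: ✓ → 50
patient=Lena: ✗
patient=Wes: ✗
ped_sum = 88 + 73 + 69 + 50 = 280

280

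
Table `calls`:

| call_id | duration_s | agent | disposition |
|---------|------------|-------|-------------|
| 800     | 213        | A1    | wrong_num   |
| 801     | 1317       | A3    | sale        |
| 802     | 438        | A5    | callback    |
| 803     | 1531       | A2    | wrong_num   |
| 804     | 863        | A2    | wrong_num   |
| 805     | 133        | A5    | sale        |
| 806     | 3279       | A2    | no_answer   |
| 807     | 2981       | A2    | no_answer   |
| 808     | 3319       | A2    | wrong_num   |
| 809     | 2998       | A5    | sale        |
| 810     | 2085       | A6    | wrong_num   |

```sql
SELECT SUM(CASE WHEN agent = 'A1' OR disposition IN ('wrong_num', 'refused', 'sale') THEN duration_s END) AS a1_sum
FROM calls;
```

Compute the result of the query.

call_id=800: ✓ → 213
call_id=801: ✓ → 1317
call_id=802: ✗
call_id=803: ✓ → 1531
call_id=804: ✓ → 863
call_id=805: ✓ → 133
call_id=806: ✗
call_id=807: ✗
call_id=808: ✓ → 3319
call_id=809: ✓ → 2998
call_id=810: ✓ → 2085
a1_sum = 213 + 1317 + 1531 + 863 + 133 + 3319 + 2998 + 2085 = 12459

12459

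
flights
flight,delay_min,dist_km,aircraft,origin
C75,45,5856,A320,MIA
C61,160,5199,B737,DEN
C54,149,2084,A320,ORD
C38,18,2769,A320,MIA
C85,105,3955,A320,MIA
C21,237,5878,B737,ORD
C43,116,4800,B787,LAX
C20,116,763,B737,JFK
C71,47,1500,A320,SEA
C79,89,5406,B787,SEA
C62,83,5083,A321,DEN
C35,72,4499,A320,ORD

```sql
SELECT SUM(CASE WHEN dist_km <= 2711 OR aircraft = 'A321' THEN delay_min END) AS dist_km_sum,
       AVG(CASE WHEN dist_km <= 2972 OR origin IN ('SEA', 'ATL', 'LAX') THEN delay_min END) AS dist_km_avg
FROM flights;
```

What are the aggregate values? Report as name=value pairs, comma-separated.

[dist_km_sum: dist_km <= 2711 OR aircraft = 'A321']
flight=C75: ✗
flight=C61: ✗
flight=C54: ✓ → 149
flight=C38: ✗
flight=C85: ✗
flight=C21: ✗
flight=C43: ✗
flight=C20: ✓ → 116
flight=C71: ✓ → 47
flight=C79: ✗
flight=C62: ✓ → 83
flight=C35: ✗
dist_km_sum = 149 + 116 + 47 + 83 = 395
—
[dist_km_avg: dist_km <= 2972 OR origin IN ('SEA', 'ATL', 'LAX')]
flight=C75: ✗
flight=C61: ✗
flight=C54: ✓ → 149
flight=C38: ✓ → 18
flight=C85: ✗
flight=C21: ✗
flight=C43: ✓ → 116
flight=C20: ✓ → 116
flight=C71: ✓ → 47
flight=C79: ✓ → 89
flight=C62: ✗
flight=C35: ✗
dist_km_avg = (149 + 18 + 116 + 116 + 47 + 89) / 6 = 89.1666666667

dist_km_sum=395, dist_km_avg=89.1666666667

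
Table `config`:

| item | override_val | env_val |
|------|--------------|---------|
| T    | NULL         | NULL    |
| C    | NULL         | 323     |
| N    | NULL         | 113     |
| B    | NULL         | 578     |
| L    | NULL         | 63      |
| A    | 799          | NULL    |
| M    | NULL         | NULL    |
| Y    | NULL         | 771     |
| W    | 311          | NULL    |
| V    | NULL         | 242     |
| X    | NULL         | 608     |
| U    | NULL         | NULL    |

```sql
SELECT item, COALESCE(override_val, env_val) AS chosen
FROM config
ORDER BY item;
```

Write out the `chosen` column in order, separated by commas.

item=A: override_val=799 → 799
item=B: override_val=NULL, env_val=578 → 578
item=C: override_val=NULL, env_val=323 → 323
item=L: override_val=NULL, env_val=63 → 63
item=M: override_val=NULL, env_val=NULL (all NULL) → NULL
item=N: override_val=NULL, env_val=113 → 113
item=T: override_val=NULL, env_val=NULL (all NULL) → NULL
item=U: override_val=NULL, env_val=NULL (all NULL) → NULL
item=V: override_val=NULL, env_val=242 → 242
item=W: override_val=311 → 311
item=X: override_val=NULL, env_val=608 → 608
item=Y: override_val=NULL, env_val=771 → 771

799, 578, 323, 63, NULL, 113, NULL, NULL, 242, 311, 608, 771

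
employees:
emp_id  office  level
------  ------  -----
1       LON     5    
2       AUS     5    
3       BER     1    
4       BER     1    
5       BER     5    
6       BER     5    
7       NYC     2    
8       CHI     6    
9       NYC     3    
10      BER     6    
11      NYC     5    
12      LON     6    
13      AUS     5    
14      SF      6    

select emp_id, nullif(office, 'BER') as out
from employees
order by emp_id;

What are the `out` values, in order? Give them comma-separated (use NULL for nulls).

emp_id=1: office=LON vs BER: differ → LON
emp_id=2: office=AUS vs BER: differ → AUS
emp_id=3: office=BER vs BER: equal → NULL
emp_id=4: office=BER vs BER: equal → NULL
emp_id=5: office=BER vs BER: equal → NULL
emp_id=6: office=BER vs BER: equal → NULL
emp_id=7: office=NYC vs BER: differ → NYC
emp_id=8: office=CHI vs BER: differ → CHI
emp_id=9: office=NYC vs BER: differ → NYC
emp_id=10: office=BER vs BER: equal → NULL
emp_id=11: office=NYC vs BER: differ → NYC
emp_id=12: office=LON vs BER: differ → LON
emp_id=13: office=AUS vs BER: differ → AUS
emp_id=14: office=SF vs BER: differ → SF

LON, AUS, NULL, NULL, NULL, NULL, NYC, CHI, NYC, NULL, NYC, LON, AUS, SF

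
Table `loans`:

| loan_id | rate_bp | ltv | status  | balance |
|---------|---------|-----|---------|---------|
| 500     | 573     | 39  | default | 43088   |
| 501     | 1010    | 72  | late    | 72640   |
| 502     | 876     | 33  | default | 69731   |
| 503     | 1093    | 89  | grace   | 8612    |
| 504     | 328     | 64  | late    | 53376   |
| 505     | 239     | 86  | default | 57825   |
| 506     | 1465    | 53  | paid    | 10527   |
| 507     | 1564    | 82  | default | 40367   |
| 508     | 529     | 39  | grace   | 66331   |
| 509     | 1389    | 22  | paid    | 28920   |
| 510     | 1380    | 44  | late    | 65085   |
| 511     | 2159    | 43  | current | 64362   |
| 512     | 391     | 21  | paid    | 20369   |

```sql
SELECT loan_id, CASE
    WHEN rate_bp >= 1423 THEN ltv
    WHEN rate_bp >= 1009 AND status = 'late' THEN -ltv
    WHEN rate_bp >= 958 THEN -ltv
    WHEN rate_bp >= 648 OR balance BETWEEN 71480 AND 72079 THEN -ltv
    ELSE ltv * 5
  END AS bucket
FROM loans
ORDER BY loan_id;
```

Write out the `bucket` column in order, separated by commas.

195, -72, -33, -89, 320, 430, 53, 82, 195, -22, -44, 43, 105

loan_id=500: ELSE → 195
loan_id=501: rate_bp >= 1009 AND status = 'late' → -72
loan_id=502: rate_bp >= 648 OR balance BETWEEN 71480 AND 72079 → -33
loan_id=503: rate_bp >= 958 → -89
loan_id=504: ELSE → 320
loan_id=505: ELSE → 430
loan_id=506: rate_bp >= 1423 → 53
loan_id=507: rate_bp >= 1423 → 82
loan_id=508: ELSE → 195
loan_id=509: rate_bp >= 958 → -22
loan_id=510: rate_bp >= 1009 AND status = 'late' → -44
loan_id=511: rate_bp >= 1423 → 43
loan_id=512: ELSE → 105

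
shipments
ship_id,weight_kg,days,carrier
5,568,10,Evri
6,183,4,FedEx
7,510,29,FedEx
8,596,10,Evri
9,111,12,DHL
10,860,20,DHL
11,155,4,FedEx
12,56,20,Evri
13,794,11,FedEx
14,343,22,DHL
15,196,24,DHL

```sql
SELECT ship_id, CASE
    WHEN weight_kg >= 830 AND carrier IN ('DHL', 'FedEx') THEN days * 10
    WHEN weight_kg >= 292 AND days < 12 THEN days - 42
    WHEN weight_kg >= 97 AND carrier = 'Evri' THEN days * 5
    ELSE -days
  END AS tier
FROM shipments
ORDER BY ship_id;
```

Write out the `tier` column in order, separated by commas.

-32, -4, -29, -32, -12, 200, -4, -20, -31, -22, -24

ship_id=5: weight_kg >= 292 AND days < 12 → -32
ship_id=6: ELSE → -4
ship_id=7: ELSE → -29
ship_id=8: weight_kg >= 292 AND days < 12 → -32
ship_id=9: ELSE → -12
ship_id=10: weight_kg >= 830 AND carrier IN ('DHL', 'FedEx') → 200
ship_id=11: ELSE → -4
ship_id=12: ELSE → -20
ship_id=13: weight_kg >= 292 AND days < 12 → -31
ship_id=14: ELSE → -22
ship_id=15: ELSE → -24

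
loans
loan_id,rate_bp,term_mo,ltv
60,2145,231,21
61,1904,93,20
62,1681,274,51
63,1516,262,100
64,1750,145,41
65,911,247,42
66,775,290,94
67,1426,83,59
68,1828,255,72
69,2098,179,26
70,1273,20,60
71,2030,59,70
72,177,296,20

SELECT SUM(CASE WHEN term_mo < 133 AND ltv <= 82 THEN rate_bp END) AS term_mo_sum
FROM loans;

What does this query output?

6633

loan_id=60: ✗
loan_id=61: ✓ → 1904
loan_id=62: ✗
loan_id=63: ✗
loan_id=64: ✗
loan_id=65: ✗
loan_id=66: ✗
loan_id=67: ✓ → 1426
loan_id=68: ✗
loan_id=69: ✗
loan_id=70: ✓ → 1273
loan_id=71: ✓ → 2030
loan_id=72: ✗
term_mo_sum = 1904 + 1426 + 1273 + 2030 = 6633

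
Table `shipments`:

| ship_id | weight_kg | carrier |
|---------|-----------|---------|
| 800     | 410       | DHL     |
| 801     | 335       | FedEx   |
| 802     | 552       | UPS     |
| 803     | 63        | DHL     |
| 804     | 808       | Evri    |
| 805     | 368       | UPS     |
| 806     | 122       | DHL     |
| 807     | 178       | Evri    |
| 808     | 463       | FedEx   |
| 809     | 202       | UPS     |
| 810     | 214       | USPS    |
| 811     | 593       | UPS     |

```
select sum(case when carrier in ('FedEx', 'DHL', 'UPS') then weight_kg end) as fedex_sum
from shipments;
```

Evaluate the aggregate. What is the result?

3108

ship_id=800: ✓ → 410
ship_id=801: ✓ → 335
ship_id=802: ✓ → 552
ship_id=803: ✓ → 63
ship_id=804: ✗
ship_id=805: ✓ → 368
ship_id=806: ✓ → 122
ship_id=807: ✗
ship_id=808: ✓ → 463
ship_id=809: ✓ → 202
ship_id=810: ✗
ship_id=811: ✓ → 593
fedex_sum = 410 + 335 + 552 + 63 + 368 + 122 + 463 + 202 + 593 = 3108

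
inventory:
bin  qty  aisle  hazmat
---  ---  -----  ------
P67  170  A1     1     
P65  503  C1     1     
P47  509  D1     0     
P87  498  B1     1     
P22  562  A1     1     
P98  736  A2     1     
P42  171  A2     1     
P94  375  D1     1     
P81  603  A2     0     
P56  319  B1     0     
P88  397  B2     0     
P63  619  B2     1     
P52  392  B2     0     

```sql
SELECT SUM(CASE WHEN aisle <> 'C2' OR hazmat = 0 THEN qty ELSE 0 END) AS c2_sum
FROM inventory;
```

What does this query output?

bin=P67: ✓ → 170
bin=P65: ✓ → 503
bin=P47: ✓ → 509
bin=P87: ✓ → 498
bin=P22: ✓ → 562
bin=P98: ✓ → 736
bin=P42: ✓ → 171
bin=P94: ✓ → 375
bin=P81: ✓ → 603
bin=P56: ✓ → 319
bin=P88: ✓ → 397
bin=P63: ✓ → 619
bin=P52: ✓ → 392
c2_sum = 170 + 503 + 509 + 498 + 562 + 736 + 171 + 375 + 603 + 319 + 397 + 619 + 392 = 5854

5854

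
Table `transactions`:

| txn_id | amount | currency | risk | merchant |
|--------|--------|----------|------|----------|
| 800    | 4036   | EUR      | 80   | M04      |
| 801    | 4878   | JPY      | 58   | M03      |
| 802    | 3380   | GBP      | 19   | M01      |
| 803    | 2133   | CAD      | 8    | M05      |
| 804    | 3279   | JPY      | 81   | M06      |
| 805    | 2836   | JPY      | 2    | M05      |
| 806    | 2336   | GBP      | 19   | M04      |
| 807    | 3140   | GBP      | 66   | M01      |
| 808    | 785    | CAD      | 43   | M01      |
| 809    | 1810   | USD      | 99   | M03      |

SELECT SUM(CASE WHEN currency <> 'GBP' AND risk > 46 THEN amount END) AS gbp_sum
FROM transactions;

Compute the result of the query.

txn_id=800: ✓ → 4036
txn_id=801: ✓ → 4878
txn_id=802: ✗
txn_id=803: ✗
txn_id=804: ✓ → 3279
txn_id=805: ✗
txn_id=806: ✗
txn_id=807: ✗
txn_id=808: ✗
txn_id=809: ✓ → 1810
gbp_sum = 4036 + 4878 + 3279 + 1810 = 14003

14003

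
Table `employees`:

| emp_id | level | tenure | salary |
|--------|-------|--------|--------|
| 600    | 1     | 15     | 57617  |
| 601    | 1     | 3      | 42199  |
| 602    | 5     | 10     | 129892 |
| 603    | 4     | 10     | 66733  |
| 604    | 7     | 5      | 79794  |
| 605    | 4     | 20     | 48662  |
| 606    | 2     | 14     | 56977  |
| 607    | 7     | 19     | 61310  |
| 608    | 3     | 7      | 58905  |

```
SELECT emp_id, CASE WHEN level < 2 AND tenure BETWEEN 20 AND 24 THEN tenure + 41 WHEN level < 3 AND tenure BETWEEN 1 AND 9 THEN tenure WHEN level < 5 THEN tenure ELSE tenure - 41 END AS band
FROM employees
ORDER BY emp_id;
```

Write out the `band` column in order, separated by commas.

15, 3, -31, 10, -36, 20, 14, -22, 7

emp_id=600: level < 5 → 15
emp_id=601: level < 3 AND tenure BETWEEN 1 AND 9 → 3
emp_id=602: ELSE → -31
emp_id=603: level < 5 → 10
emp_id=604: ELSE → -36
emp_id=605: level < 5 → 20
emp_id=606: level < 5 → 14
emp_id=607: ELSE → -22
emp_id=608: level < 5 → 7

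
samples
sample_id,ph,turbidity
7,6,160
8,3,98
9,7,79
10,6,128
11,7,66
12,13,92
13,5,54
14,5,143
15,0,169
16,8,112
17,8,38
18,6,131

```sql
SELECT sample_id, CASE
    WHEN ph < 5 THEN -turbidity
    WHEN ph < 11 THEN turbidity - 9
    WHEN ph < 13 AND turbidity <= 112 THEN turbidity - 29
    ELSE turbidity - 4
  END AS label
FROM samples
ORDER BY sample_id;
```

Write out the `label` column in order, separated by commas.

sample_id=7: ph < 11 → 151
sample_id=8: ph < 5 → -98
sample_id=9: ph < 11 → 70
sample_id=10: ph < 11 → 119
sample_id=11: ph < 11 → 57
sample_id=12: ELSE → 88
sample_id=13: ph < 11 → 45
sample_id=14: ph < 11 → 134
sample_id=15: ph < 5 → -169
sample_id=16: ph < 11 → 103
sample_id=17: ph < 11 → 29
sample_id=18: ph < 11 → 122

151, -98, 70, 119, 57, 88, 45, 134, -169, 103, 29, 122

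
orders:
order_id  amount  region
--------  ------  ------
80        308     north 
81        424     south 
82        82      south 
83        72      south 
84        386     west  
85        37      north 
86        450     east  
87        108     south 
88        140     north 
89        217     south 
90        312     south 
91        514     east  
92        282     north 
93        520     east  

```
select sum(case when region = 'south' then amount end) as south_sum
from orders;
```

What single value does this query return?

1215

order_id=80: ✗
order_id=81: ✓ → 424
order_id=82: ✓ → 82
order_id=83: ✓ → 72
order_id=84: ✗
order_id=85: ✗
order_id=86: ✗
order_id=87: ✓ → 108
order_id=88: ✗
order_id=89: ✓ → 217
order_id=90: ✓ → 312
order_id=91: ✗
order_id=92: ✗
order_id=93: ✗
south_sum = 424 + 82 + 72 + 108 + 217 + 312 = 1215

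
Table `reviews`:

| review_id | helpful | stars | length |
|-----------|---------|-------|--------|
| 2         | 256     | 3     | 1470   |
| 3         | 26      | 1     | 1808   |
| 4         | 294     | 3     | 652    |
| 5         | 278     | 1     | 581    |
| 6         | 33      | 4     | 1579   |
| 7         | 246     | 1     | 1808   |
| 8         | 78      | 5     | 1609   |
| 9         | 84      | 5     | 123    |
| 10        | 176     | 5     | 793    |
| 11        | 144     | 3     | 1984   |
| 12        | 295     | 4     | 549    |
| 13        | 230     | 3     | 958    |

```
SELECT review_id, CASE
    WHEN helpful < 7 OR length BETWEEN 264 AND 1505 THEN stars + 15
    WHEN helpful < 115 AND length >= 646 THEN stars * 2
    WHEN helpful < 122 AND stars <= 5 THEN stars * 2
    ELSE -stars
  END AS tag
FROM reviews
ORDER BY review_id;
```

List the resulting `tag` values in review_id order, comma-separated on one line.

review_id=2: helpful < 7 OR length BETWEEN 264 AND 1505 → 18
review_id=3: helpful < 115 AND length >= 646 → 2
review_id=4: helpful < 7 OR length BETWEEN 264 AND 1505 → 18
review_id=5: helpful < 7 OR length BETWEEN 264 AND 1505 → 16
review_id=6: helpful < 115 AND length >= 646 → 8
review_id=7: ELSE → -1
review_id=8: helpful < 115 AND length >= 646 → 10
review_id=9: helpful < 122 AND stars <= 5 → 10
review_id=10: helpful < 7 OR length BETWEEN 264 AND 1505 → 20
review_id=11: ELSE → -3
review_id=12: helpful < 7 OR length BETWEEN 264 AND 1505 → 19
review_id=13: helpful < 7 OR length BETWEEN 264 AND 1505 → 18

18, 2, 18, 16, 8, -1, 10, 10, 20, -3, 19, 18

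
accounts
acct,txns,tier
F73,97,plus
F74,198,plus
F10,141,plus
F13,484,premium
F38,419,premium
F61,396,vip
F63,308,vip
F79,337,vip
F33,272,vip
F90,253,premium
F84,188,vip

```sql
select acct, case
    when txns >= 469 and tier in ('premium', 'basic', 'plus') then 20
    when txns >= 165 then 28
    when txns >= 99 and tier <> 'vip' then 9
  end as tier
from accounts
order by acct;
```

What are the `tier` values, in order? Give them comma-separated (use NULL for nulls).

9, 20, 28, 28, 28, 28, NULL, 28, 28, 28, 28

acct=F10: txns >= 99 and tier <> 'vip' → 9
acct=F13: txns >= 469 and tier in ('premium', 'basic', 'plus') → 20
acct=F33: txns >= 165 → 28
acct=F38: txns >= 165 → 28
acct=F61: txns >= 165 → 28
acct=F63: txns >= 165 → 28
acct=F73: (no match → NULL) → NULL
acct=F74: txns >= 165 → 28
acct=F79: txns >= 165 → 28
acct=F84: txns >= 165 → 28
acct=F90: txns >= 165 → 28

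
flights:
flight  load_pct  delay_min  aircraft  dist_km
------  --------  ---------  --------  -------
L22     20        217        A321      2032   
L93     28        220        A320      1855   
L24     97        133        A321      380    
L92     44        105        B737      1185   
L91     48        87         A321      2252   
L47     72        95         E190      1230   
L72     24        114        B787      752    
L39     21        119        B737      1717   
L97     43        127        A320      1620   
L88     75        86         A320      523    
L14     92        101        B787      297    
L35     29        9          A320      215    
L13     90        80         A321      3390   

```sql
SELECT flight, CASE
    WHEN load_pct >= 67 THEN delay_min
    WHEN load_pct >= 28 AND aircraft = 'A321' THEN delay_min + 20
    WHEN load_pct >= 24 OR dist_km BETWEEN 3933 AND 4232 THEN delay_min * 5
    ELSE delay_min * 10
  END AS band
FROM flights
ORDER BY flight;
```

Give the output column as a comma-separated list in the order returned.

80, 101, 2170, 133, 45, 1190, 95, 570, 86, 107, 525, 1100, 635

flight=L13: load_pct >= 67 → 80
flight=L14: load_pct >= 67 → 101
flight=L22: ELSE → 2170
flight=L24: load_pct >= 67 → 133
flight=L35: load_pct >= 24 OR dist_km BETWEEN 3933 AND 4232 → 45
flight=L39: ELSE → 1190
flight=L47: load_pct >= 67 → 95
flight=L72: load_pct >= 24 OR dist_km BETWEEN 3933 AND 4232 → 570
flight=L88: load_pct >= 67 → 86
flight=L91: load_pct >= 28 AND aircraft = 'A321' → 107
flight=L92: load_pct >= 24 OR dist_km BETWEEN 3933 AND 4232 → 525
flight=L93: load_pct >= 24 OR dist_km BETWEEN 3933 AND 4232 → 1100
flight=L97: load_pct >= 24 OR dist_km BETWEEN 3933 AND 4232 → 635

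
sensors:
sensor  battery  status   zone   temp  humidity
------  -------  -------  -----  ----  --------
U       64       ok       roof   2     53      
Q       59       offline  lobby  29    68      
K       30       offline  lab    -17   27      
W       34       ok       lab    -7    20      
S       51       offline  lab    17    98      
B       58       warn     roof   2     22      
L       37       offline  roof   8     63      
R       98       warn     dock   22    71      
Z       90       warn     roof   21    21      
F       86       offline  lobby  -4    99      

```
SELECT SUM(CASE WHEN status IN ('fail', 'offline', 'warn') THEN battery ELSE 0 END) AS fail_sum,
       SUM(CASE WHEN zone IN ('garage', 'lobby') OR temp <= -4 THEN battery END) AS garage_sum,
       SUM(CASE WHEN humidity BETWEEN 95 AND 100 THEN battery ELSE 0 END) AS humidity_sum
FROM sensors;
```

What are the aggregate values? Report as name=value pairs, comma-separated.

[fail_sum: status IN ('fail', 'offline', 'warn')]
sensor=U: ✗
sensor=Q: ✓ → 59
sensor=K: ✓ → 30
sensor=W: ✗
sensor=S: ✓ → 51
sensor=B: ✓ → 58
sensor=L: ✓ → 37
sensor=R: ✓ → 98
sensor=Z: ✓ → 90
sensor=F: ✓ → 86
fail_sum = 59 + 30 + 51 + 58 + 37 + 98 + 90 + 86 = 509
—
[garage_sum: zone IN ('garage', 'lobby') OR temp <= -4]
sensor=U: ✗
sensor=Q: ✓ → 59
sensor=K: ✓ → 30
sensor=W: ✓ → 34
sensor=S: ✗
sensor=B: ✗
sensor=L: ✗
sensor=R: ✗
sensor=Z: ✗
sensor=F: ✓ → 86
garage_sum = 59 + 30 + 34 + 86 = 209
—
[humidity_sum: humidity BETWEEN 95 AND 100]
sensor=U: ✗
sensor=Q: ✗
sensor=K: ✗
sensor=W: ✗
sensor=S: ✓ → 51
sensor=B: ✗
sensor=L: ✗
sensor=R: ✗
sensor=Z: ✗
sensor=F: ✓ → 86
humidity_sum = 51 + 86 = 137

fail_sum=509, garage_sum=209, humidity_sum=137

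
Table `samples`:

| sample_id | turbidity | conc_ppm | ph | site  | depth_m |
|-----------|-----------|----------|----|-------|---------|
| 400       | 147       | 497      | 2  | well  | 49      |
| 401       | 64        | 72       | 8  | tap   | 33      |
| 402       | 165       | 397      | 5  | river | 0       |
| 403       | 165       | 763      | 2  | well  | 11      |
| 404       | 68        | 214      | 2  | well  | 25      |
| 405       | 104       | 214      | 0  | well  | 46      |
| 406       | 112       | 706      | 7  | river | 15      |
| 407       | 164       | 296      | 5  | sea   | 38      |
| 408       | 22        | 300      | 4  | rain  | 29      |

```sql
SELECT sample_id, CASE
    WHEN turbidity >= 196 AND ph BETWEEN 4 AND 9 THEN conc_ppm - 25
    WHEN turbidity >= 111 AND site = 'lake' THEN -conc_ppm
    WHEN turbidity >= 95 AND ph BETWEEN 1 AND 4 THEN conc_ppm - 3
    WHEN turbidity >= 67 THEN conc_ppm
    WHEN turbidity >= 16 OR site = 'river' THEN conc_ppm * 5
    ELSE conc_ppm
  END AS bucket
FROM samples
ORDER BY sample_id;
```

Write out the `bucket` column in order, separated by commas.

494, 360, 397, 760, 214, 214, 706, 296, 1500

sample_id=400: turbidity >= 95 AND ph BETWEEN 1 AND 4 → 494
sample_id=401: turbidity >= 16 OR site = 'river' → 360
sample_id=402: turbidity >= 67 → 397
sample_id=403: turbidity >= 95 AND ph BETWEEN 1 AND 4 → 760
sample_id=404: turbidity >= 67 → 214
sample_id=405: turbidity >= 67 → 214
sample_id=406: turbidity >= 67 → 706
sample_id=407: turbidity >= 67 → 296
sample_id=408: turbidity >= 16 OR site = 'river' → 1500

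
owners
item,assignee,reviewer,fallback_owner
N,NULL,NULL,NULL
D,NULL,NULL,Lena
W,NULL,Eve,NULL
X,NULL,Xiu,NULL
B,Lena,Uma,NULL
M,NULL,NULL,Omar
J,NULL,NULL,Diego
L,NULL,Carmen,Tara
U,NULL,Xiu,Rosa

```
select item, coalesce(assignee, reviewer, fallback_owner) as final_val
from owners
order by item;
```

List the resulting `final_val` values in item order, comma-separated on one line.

Lena, Lena, Diego, Carmen, Omar, NULL, Xiu, Eve, Xiu

item=B: assignee=Lena → Lena
item=D: assignee=NULL, reviewer=NULL, fallback_owner=Lena → Lena
item=J: assignee=NULL, reviewer=NULL, fallback_owner=Diego → Diego
item=L: assignee=NULL, reviewer=Carmen → Carmen
item=M: assignee=NULL, reviewer=NULL, fallback_owner=Omar → Omar
item=N: assignee=NULL, reviewer=NULL, fallback_owner=NULL (all NULL) → NULL
item=U: assignee=NULL, reviewer=Xiu → Xiu
item=W: assignee=NULL, reviewer=Eve → Eve
item=X: assignee=NULL, reviewer=Xiu → Xiu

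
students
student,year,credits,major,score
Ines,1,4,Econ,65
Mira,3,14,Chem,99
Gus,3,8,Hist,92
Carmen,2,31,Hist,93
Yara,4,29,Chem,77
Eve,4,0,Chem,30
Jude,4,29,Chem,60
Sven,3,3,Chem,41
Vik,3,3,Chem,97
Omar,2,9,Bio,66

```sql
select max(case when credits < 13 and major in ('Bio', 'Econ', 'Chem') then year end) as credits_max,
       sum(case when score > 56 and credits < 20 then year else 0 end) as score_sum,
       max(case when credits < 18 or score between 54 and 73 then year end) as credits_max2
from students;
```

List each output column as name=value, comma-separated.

[credits_max: credits < 13 and major in ('Bio', 'Econ', 'Chem')]
student=Ines: ✓ → 1
student=Mira: ✗
student=Gus: ✗
student=Carmen: ✗
student=Yara: ✗
student=Eve: ✓ → 4
student=Jude: ✗
student=Sven: ✓ → 3
student=Vik: ✓ → 3
student=Omar: ✓ → 2
credits_max = MAX(1, 4, 3, 3, 2) = 4
—
[score_sum: score > 56 and credits < 20]
student=Ines: ✓ → 1
student=Mira: ✓ → 3
student=Gus: ✓ → 3
student=Carmen: ✗
student=Yara: ✗
student=Eve: ✗
student=Jude: ✗
student=Sven: ✗
student=Vik: ✓ → 3
student=Omar: ✓ → 2
score_sum = 1 + 3 + 3 + 3 + 2 = 12
—
[credits_max2: credits < 18 or score between 54 and 73]
student=Ines: ✓ → 1
student=Mira: ✓ → 3
student=Gus: ✓ → 3
student=Carmen: ✗
student=Yara: ✗
student=Eve: ✓ → 4
student=Jude: ✓ → 4
student=Sven: ✓ → 3
student=Vik: ✓ → 3
student=Omar: ✓ → 2
credits_max2 = MAX(1, 3, 3, 4, 4, 3, 3, 2) = 4

credits_max=4, score_sum=12, credits_max2=4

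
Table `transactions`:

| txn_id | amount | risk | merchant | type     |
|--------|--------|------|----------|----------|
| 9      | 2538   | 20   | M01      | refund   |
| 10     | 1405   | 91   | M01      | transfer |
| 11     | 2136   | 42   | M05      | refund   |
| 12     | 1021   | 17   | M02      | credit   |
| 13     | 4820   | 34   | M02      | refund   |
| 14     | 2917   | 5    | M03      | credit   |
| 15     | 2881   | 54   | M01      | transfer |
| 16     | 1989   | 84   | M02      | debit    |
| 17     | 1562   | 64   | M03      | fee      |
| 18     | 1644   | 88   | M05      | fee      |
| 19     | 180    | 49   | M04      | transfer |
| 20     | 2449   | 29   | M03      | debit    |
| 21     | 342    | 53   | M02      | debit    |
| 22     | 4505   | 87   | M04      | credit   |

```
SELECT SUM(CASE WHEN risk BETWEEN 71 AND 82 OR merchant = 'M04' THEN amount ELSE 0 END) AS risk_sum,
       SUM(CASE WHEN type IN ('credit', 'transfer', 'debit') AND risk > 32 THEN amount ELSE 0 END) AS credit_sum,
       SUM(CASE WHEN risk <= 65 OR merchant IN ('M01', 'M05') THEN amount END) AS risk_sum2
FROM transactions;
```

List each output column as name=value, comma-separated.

risk_sum=4685, credit_sum=11302, risk_sum2=23895

[risk_sum: risk BETWEEN 71 AND 82 OR merchant = 'M04']
txn_id=9: ✗
txn_id=10: ✗
txn_id=11: ✗
txn_id=12: ✗
txn_id=13: ✗
txn_id=14: ✗
txn_id=15: ✗
txn_id=16: ✗
txn_id=17: ✗
txn_id=18: ✗
txn_id=19: ✓ → 180
txn_id=20: ✗
txn_id=21: ✗
txn_id=22: ✓ → 4505
risk_sum = 180 + 4505 = 4685
—
[credit_sum: type IN ('credit', 'transfer', 'debit') AND risk > 32]
txn_id=9: ✗
txn_id=10: ✓ → 1405
txn_id=11: ✗
txn_id=12: ✗
txn_id=13: ✗
txn_id=14: ✗
txn_id=15: ✓ → 2881
txn_id=16: ✓ → 1989
txn_id=17: ✗
txn_id=18: ✗
txn_id=19: ✓ → 180
txn_id=20: ✗
txn_id=21: ✓ → 342
txn_id=22: ✓ → 4505
credit_sum = 1405 + 2881 + 1989 + 180 + 342 + 4505 = 11302
—
[risk_sum2: risk <= 65 OR merchant IN ('M01', 'M05')]
txn_id=9: ✓ → 2538
txn_id=10: ✓ → 1405
txn_id=11: ✓ → 2136
txn_id=12: ✓ → 1021
txn_id=13: ✓ → 4820
txn_id=14: ✓ → 2917
txn_id=15: ✓ → 2881
txn_id=16: ✗
txn_id=17: ✓ → 1562
txn_id=18: ✓ → 1644
txn_id=19: ✓ → 180
txn_id=20: ✓ → 2449
txn_id=21: ✓ → 342
txn_id=22: ✗
risk_sum2 = 2538 + 1405 + 2136 + 1021 + 4820 + 2917 + 2881 + 1562 + 1644 + 180 + 2449 + 342 = 23895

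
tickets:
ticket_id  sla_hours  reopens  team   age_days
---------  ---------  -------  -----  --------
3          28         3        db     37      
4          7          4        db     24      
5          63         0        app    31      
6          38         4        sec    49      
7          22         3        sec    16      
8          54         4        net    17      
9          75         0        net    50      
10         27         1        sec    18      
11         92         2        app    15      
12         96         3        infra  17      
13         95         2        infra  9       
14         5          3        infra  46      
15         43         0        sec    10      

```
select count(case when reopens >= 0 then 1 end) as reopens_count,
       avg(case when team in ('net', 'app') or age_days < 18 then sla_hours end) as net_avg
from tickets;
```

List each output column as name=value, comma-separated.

[reopens_count: reopens >= 0]
ticket_id=3: ✓ → 1
ticket_id=4: ✓ → 1
ticket_id=5: ✓ → 1
ticket_id=6: ✓ → 1
ticket_id=7: ✓ → 1
ticket_id=8: ✓ → 1
ticket_id=9: ✓ → 1
ticket_id=10: ✓ → 1
ticket_id=11: ✓ → 1
ticket_id=12: ✓ → 1
ticket_id=13: ✓ → 1
ticket_id=14: ✓ → 1
ticket_id=15: ✓ → 1
reopens_count = COUNT(1, 1, 1, 1, 1, 1, 1, 1, 1, 1, 1, 1, 1) = 13
—
[net_avg: team in ('net', 'app') or age_days < 18]
ticket_id=3: ✗
ticket_id=4: ✗
ticket_id=5: ✓ → 63
ticket_id=6: ✗
ticket_id=7: ✓ → 22
ticket_id=8: ✓ → 54
ticket_id=9: ✓ → 75
ticket_id=10: ✗
ticket_id=11: ✓ → 92
ticket_id=12: ✓ → 96
ticket_id=13: ✓ → 95
ticket_id=14: ✗
ticket_id=15: ✓ → 43
net_avg = (63 + 22 + 54 + 75 + 92 + 96 + 95 + 43) / 8 = 67.5

reopens_count=13, net_avg=67.5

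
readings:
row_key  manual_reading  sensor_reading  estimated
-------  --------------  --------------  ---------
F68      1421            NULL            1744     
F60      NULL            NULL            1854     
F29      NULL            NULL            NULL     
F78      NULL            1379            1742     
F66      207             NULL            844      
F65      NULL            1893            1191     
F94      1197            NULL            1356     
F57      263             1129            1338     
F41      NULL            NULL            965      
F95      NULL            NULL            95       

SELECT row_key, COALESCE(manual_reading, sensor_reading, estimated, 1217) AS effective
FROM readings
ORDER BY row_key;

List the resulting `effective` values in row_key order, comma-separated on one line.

row_key=F29: manual_reading=NULL, sensor_reading=NULL, estimated=NULL, → literal 1217 → 1217
row_key=F41: manual_reading=NULL, sensor_reading=NULL, estimated=965 → 965
row_key=F57: manual_reading=263 → 263
row_key=F60: manual_reading=NULL, sensor_reading=NULL, estimated=1854 → 1854
row_key=F65: manual_reading=NULL, sensor_reading=1893 → 1893
row_key=F66: manual_reading=207 → 207
row_key=F68: manual_reading=1421 → 1421
row_key=F78: manual_reading=NULL, sensor_reading=1379 → 1379
row_key=F94: manual_reading=1197 → 1197
row_key=F95: manual_reading=NULL, sensor_reading=NULL, estimated=95 → 95

1217, 965, 263, 1854, 1893, 207, 1421, 1379, 1197, 95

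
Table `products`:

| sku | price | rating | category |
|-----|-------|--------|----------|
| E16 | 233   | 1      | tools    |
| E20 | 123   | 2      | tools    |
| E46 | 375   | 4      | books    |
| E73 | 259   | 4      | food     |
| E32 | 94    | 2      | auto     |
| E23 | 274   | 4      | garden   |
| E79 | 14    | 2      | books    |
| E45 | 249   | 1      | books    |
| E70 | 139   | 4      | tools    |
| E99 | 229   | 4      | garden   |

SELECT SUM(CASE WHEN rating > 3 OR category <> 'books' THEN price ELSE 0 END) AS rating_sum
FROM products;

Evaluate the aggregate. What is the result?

sku=E16: ✓ → 233
sku=E20: ✓ → 123
sku=E46: ✓ → 375
sku=E73: ✓ → 259
sku=E32: ✓ → 94
sku=E23: ✓ → 274
sku=E79: ✗
sku=E45: ✗
sku=E70: ✓ → 139
sku=E99: ✓ → 229
rating_sum = 233 + 123 + 375 + 259 + 94 + 274 + 139 + 229 = 1726

1726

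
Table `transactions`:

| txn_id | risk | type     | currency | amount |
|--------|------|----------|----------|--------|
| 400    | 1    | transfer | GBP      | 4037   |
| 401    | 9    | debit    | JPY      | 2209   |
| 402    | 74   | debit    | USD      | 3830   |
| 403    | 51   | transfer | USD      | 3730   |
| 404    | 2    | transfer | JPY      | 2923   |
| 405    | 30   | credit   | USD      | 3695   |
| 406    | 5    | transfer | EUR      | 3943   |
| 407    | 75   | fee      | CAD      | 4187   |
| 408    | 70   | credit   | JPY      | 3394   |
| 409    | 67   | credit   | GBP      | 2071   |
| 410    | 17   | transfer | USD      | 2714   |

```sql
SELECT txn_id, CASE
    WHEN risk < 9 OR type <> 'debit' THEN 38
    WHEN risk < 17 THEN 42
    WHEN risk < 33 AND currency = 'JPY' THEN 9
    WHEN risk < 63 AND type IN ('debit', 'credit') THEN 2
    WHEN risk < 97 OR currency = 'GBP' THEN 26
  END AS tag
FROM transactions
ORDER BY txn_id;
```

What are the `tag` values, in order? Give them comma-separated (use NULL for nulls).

txn_id=400: risk < 9 OR type <> 'debit' → 38
txn_id=401: risk < 17 → 42
txn_id=402: risk < 97 OR currency = 'GBP' → 26
txn_id=403: risk < 9 OR type <> 'debit' → 38
txn_id=404: risk < 9 OR type <> 'debit' → 38
txn_id=405: risk < 9 OR type <> 'debit' → 38
txn_id=406: risk < 9 OR type <> 'debit' → 38
txn_id=407: risk < 9 OR type <> 'debit' → 38
txn_id=408: risk < 9 OR type <> 'debit' → 38
txn_id=409: risk < 9 OR type <> 'debit' → 38
txn_id=410: risk < 9 OR type <> 'debit' → 38

38, 42, 26, 38, 38, 38, 38, 38, 38, 38, 38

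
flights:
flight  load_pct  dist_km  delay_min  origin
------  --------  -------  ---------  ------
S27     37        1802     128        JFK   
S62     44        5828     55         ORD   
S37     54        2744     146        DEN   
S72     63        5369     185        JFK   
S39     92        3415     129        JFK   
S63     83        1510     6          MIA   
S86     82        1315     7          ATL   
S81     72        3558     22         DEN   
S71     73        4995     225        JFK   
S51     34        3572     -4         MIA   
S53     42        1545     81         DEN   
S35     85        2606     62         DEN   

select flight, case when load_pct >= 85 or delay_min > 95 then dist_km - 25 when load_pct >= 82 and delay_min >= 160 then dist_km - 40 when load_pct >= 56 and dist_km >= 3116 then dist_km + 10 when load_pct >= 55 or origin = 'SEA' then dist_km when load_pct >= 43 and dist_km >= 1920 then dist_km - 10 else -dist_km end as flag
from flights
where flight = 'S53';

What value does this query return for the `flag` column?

-1545

flight = S53: load_pct=42, dist_km=1545, delay_min=81, origin=DEN.
load_pct >= 85 or delay_min > 95 → false
load_pct >= 82 and delay_min >= 160 → false
load_pct >= 56 and dist_km >= 3116 → false
load_pct >= 55 or origin = 'SEA' → false
load_pct >= 43 and dist_km >= 1920 → false
No prior WHEN matched → ELSE → -1545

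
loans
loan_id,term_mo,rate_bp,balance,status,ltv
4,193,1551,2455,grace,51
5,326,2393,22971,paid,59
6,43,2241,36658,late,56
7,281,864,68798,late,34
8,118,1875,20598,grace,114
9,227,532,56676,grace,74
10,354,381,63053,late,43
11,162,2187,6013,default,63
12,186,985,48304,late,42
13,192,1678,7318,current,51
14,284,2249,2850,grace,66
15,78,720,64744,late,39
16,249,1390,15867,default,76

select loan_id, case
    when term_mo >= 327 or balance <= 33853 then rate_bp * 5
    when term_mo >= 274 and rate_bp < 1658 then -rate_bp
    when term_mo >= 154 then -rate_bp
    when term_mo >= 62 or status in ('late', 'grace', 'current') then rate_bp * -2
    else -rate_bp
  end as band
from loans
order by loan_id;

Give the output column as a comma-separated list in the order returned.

7755, 11965, -4482, -864, 9375, -532, 1905, 10935, -985, 8390, 11245, -1440, 6950

loan_id=4: term_mo >= 327 or balance <= 33853 → 7755
loan_id=5: term_mo >= 327 or balance <= 33853 → 11965
loan_id=6: term_mo >= 62 or status in ('late', 'grace', 'current') → -4482
loan_id=7: term_mo >= 274 and rate_bp < 1658 → -864
loan_id=8: term_mo >= 327 or balance <= 33853 → 9375
loan_id=9: term_mo >= 154 → -532
loan_id=10: term_mo >= 327 or balance <= 33853 → 1905
loan_id=11: term_mo >= 327 or balance <= 33853 → 10935
loan_id=12: term_mo >= 154 → -985
loan_id=13: term_mo >= 327 or balance <= 33853 → 8390
loan_id=14: term_mo >= 327 or balance <= 33853 → 11245
loan_id=15: term_mo >= 62 or status in ('late', 'grace', 'current') → -1440
loan_id=16: term_mo >= 327 or balance <= 33853 → 6950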